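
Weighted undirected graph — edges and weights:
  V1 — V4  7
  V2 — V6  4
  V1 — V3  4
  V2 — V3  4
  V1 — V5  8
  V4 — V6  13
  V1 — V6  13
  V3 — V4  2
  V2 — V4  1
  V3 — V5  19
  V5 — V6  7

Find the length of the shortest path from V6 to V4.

Checking several routes:
V6 - V1 - V4: 13 + 7 = 20
V6 - V4: 13
V6 - V1 - V3 - V4: 13 + 4 + 2 = 19
V6 - V2 - V3 - V1 - V4: 4 + 4 + 4 + 7 = 19
V6 - V2 - V4: 4 + 1 = 5
V6 - V2 - V3 - V4: 4 + 4 + 2 = 10
The minimum is 5.

5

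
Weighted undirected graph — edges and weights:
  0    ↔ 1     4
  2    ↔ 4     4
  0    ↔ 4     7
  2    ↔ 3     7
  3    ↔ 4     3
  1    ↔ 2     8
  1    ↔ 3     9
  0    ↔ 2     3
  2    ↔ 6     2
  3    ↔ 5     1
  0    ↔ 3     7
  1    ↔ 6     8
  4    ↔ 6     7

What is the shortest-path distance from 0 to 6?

Checking several routes:
0 → 2 → 6: 3 + 2 = 5
0 → 4 → 2 → 6: 7 + 4 + 2 = 13
0 → 1 → 6: 4 + 8 = 12
Shortest: 5.

5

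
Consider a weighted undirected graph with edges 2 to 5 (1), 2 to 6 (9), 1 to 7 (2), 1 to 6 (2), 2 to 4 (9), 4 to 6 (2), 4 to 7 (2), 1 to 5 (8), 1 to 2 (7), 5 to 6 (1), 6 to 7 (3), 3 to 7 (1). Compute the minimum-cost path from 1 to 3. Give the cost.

3

Checking several routes:
1 -> 7 -> 3: 2 + 1 = 3
1 -> 6 -> 4 -> 7 -> 3: 2 + 2 + 2 + 1 = 7
1 -> 6 -> 7 -> 3: 2 + 3 + 1 = 6
1 -> 2 -> 5 -> 6 -> 7 -> 3: 7 + 1 + 1 + 3 + 1 = 13
1 -> 5 -> 6 -> 7 -> 3: 8 + 1 + 3 + 1 = 13
1 -> 5 -> 6 -> 4 -> 7 -> 3: 8 + 1 + 2 + 2 + 1 = 14
Shortest: 3.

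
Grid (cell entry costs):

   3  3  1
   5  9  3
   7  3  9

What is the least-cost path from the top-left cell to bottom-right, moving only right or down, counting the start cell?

19

Best path: r0c0 r0c1 r0c2 r1c2 r2c2
Cost: 3 + 3 + 1 + 3 + 9 = 19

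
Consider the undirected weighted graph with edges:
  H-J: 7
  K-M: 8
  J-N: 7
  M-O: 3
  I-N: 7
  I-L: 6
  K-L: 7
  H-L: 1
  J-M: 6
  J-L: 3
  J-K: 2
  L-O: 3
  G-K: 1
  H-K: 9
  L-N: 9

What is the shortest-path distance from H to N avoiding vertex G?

10

Some routes from H to N avoiding G:
H-K-J-N: 9 + 2 + 7 = 18
H-L-N: 1 + 9 = 10
H-L-I-N: 1 + 6 + 7 = 14
H-L-J-N: 1 + 3 + 7 = 11
H-L-K-J-N: 1 + 7 + 2 + 7 = 17
H-J-N: 7 + 7 = 14
The minimum is 10.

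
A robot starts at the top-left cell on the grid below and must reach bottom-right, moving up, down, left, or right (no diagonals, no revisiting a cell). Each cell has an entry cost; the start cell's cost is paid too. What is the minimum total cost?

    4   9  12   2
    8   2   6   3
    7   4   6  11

Cheapest: [0,0] [1,0] [1,1] [1,2] [1,3] [2,3]
  4 + 8 + 2 + 6 + 3 + 11 = 34

34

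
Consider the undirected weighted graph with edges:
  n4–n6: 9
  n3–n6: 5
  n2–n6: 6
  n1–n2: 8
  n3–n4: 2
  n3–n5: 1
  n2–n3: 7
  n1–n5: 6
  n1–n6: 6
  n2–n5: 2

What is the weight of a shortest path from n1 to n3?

A few of the n1→n3 routes:
n1 → n6 → n3: 6 + 5 = 11
n1 → n2 → n5 → n3: 8 + 2 + 1 = 11
n1 → n5 → n3: 6 + 1 = 7
n1 → n5 → n2 → n3: 6 + 2 + 7 = 15
Shortest: 7.

7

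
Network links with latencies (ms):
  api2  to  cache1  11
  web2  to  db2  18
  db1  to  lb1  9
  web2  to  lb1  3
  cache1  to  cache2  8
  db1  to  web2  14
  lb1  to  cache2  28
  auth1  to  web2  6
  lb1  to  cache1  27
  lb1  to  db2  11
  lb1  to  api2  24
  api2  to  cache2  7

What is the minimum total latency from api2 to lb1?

Candidate routes:
api2-cache2-cache1-lb1: 7 + 8 + 27 = 42
api2-cache1-lb1: 11 + 27 = 38
api2-cache2-lb1: 7 + 28 = 35
api2-lb1: 24
api2-cache1-cache2-lb1: 11 + 8 + 28 = 47
The minimum is 24 ms.

24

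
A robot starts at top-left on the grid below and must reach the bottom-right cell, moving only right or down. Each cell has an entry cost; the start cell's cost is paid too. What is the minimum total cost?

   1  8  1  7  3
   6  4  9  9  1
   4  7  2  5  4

Best path: [0,0]→[0,1]→[0,2]→[0,3]→[0,4]→[1,4]→[2,4]
Cost: 1 + 8 + 1 + 7 + 3 + 1 + 4 = 25

25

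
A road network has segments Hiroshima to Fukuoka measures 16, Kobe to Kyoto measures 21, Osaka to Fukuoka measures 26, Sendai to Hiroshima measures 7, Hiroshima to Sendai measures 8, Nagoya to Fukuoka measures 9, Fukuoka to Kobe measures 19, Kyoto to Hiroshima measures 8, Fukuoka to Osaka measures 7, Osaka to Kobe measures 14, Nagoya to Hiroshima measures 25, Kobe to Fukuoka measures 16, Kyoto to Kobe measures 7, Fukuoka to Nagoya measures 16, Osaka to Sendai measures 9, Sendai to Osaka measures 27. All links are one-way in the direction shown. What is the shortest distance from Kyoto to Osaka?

30

A few of the Kyoto→Osaka routes:
Kyoto -> Kobe -> Fukuoka -> Osaka: 7 + 16 + 7 = 30
Kyoto -> Hiroshima -> Fukuoka -> Osaka: 8 + 16 + 7 = 31
Kyoto -> Hiroshima -> Sendai -> Osaka: 8 + 8 + 27 = 43
The minimum is 30.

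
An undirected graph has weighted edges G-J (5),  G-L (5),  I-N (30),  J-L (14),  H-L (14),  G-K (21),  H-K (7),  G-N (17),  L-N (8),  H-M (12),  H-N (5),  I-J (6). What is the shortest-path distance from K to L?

20

A few of the K→L routes:
K-H-L: 7 + 14 = 21
K-G-L: 21 + 5 = 26
K-G-J-L: 21 + 5 + 14 = 40
K-H-N-L: 7 + 5 + 8 = 20
K-H-N-G-L: 7 + 5 + 17 + 5 = 34
The minimum is 20.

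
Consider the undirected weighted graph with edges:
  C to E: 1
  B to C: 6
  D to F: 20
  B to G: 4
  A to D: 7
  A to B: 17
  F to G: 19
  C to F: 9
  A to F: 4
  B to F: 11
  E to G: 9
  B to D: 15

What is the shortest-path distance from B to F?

Comparing a few candidate routes:
B-G-E-C-F: 4 + 9 + 1 + 9 = 23
B-G-F: 4 + 19 = 23
B-F: 11
B-D-A-F: 15 + 7 + 4 = 26
B-A-F: 17 + 4 = 21
B-C-F: 6 + 9 = 15
Best route has total 11.

11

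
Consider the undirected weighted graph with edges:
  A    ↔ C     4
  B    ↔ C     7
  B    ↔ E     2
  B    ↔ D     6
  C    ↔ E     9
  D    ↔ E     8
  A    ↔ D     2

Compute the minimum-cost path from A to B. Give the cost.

A few of the A→B routes:
A → C → E → B: 4 + 9 + 2 = 15
A → D → B: 2 + 6 = 8
A → C → B: 4 + 7 = 11
A → D → E → B: 2 + 8 + 2 = 12
Best route has total 8.

8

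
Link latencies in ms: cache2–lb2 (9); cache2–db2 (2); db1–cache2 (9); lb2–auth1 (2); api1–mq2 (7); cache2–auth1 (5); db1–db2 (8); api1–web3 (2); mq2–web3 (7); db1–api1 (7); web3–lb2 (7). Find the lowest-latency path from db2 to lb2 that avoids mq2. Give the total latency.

A few of the db2→lb2 routes:
db2→db1→api1→web3→lb2: 8 + 7 + 2 + 7 = 24
db2→cache2→auth1→lb2: 2 + 5 + 2 = 9
db2→db1→cache2→auth1→lb2: 8 + 9 + 5 + 2 = 24
db2→cache2→lb2: 2 + 9 = 11
The minimum is 9 ms.

9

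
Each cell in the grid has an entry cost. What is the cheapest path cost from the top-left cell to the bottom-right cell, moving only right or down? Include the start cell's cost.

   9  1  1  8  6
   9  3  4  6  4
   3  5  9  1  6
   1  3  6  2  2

26

Best path: r0c0 r0c1 r0c2 r1c2 r1c3 r2c3 r3c3 r3c4
Cost: 9 + 1 + 1 + 4 + 6 + 1 + 2 + 2 = 26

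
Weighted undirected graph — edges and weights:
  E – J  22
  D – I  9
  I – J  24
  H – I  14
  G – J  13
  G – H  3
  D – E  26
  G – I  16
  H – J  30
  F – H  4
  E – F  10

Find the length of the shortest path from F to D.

27

Some routes from F to D:
F → E → D: 10 + 26 = 36
F → H → G → I → D: 4 + 3 + 16 + 9 = 32
F → H → I → D: 4 + 14 + 9 = 27
F → H → J → I → D: 4 + 30 + 24 + 9 = 67
F → E → J → I → D: 10 + 22 + 24 + 9 = 65
F → H → G → J → I → D: 4 + 3 + 13 + 24 + 9 = 53
Shortest: 27.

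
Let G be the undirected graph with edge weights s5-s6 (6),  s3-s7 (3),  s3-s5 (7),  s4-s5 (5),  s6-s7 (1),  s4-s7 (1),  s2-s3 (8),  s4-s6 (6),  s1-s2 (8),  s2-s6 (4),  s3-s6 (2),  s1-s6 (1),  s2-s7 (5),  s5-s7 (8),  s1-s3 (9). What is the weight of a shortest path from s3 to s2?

A few of the s3→s2 routes:
s3→s2: 8
s3→s6→s2: 2 + 4 = 6
s3→s6→s7→s2: 2 + 1 + 5 = 8
Shortest: 6.

6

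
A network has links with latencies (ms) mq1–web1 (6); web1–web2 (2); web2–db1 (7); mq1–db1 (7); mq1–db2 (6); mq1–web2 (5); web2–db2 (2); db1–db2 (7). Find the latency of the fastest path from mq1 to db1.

7

Some routes from mq1 to db1:
mq1→web2→db1: 5 + 7 = 12
mq1→db1: 7
mq1→db2→db1: 6 + 7 = 13
Shortest: 7 ms.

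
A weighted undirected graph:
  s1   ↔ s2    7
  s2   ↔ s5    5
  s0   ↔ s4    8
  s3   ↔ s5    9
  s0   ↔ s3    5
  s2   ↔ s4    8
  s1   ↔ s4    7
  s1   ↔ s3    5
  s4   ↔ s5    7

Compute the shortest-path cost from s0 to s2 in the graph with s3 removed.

Routes from s0 to s2 avoiding s3:
s0-s4-s1-s2: 8 + 7 + 7 = 22
s0-s4-s5-s2: 8 + 7 + 5 = 20
s0-s4-s2: 8 + 8 = 16
Best route has total 16.

16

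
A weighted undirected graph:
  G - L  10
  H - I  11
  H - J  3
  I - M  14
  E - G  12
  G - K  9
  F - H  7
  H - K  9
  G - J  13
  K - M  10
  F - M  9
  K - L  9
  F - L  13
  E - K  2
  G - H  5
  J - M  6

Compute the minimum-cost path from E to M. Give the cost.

12

Comparing a few candidate routes:
E - K - M: 2 + 10 = 12
E - K - H - F - M: 2 + 9 + 7 + 9 = 27
E - G - H - J - M: 12 + 5 + 3 + 6 = 26
E - K - G - H - J - M: 2 + 9 + 5 + 3 + 6 = 25
E - K - H - J - M: 2 + 9 + 3 + 6 = 20
The minimum is 12.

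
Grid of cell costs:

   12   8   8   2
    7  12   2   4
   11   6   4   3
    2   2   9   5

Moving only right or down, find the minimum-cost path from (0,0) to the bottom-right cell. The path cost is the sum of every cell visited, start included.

Best path: (0,0) (0,1) (0,2) (0,3) (1,3) (2,3) (3,3)
Cost: 12 + 8 + 8 + 2 + 4 + 3 + 5 = 42

42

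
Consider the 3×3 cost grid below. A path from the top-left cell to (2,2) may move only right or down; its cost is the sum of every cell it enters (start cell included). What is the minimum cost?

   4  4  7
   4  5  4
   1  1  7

Path r0c0 r1c0 r2c0 r2c1 r2c2: 4 + 4 + 1 + 1 + 7 = 17.

17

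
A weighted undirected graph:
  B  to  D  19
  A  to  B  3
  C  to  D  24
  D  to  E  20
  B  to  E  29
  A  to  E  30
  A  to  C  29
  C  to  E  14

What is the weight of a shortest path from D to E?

20

Comparing a few candidate routes:
D -> B -> A -> E: 19 + 3 + 30 = 52
D -> C -> A -> E: 24 + 29 + 30 = 83
D -> E: 20
D -> B -> A -> C -> E: 19 + 3 + 29 + 14 = 65
D -> C -> E: 24 + 14 = 38
D -> B -> E: 19 + 29 = 48
Shortest: 20.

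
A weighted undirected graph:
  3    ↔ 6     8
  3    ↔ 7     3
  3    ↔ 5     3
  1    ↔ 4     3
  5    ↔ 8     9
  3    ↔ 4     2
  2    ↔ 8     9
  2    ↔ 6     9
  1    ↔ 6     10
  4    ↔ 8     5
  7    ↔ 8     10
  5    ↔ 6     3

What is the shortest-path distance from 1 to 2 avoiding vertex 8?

Paths from 1 to 2 avoiding 8:
1 → 6 → 2: 10 + 9 = 19
1 → 4 → 3 → 5 → 6 → 2: 3 + 2 + 3 + 3 + 9 = 20
1 → 4 → 3 → 6 → 2: 3 + 2 + 8 + 9 = 22
Shortest: 19.

19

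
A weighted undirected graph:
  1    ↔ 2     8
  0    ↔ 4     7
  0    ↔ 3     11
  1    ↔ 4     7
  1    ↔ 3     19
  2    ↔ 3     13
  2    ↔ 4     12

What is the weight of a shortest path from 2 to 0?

19

A few of the 2→0 routes:
2 - 3 - 0: 13 + 11 = 24
2 - 4 - 0: 12 + 7 = 19
2 - 1 - 4 - 0: 8 + 7 + 7 = 22
2 - 1 - 3 - 0: 8 + 19 + 11 = 38
The minimum is 19.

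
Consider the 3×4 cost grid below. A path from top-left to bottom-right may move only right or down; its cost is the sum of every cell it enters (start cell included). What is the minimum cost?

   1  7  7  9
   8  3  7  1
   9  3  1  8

23

Path [0,0] -> [0,1] -> [1,1] -> [2,1] -> [2,2] -> [2,3]: 1 + 7 + 3 + 3 + 1 + 8 = 23.
For comparison, the top-then-right route costs 33.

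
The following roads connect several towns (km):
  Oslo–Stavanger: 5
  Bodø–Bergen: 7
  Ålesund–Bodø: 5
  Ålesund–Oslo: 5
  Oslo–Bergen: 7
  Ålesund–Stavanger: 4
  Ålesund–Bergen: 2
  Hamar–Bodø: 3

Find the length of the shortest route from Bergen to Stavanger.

Some routes from Bergen to Stavanger:
Bergen→Bodø→Ålesund→Stavanger: 7 + 5 + 4 = 16
Bergen→Oslo→Ålesund→Stavanger: 7 + 5 + 4 = 16
Bergen→Ålesund→Oslo→Stavanger: 2 + 5 + 5 = 12
Bergen→Ålesund→Stavanger: 2 + 4 = 6
Bergen→Oslo→Stavanger: 7 + 5 = 12
Best route has total 6 km.

6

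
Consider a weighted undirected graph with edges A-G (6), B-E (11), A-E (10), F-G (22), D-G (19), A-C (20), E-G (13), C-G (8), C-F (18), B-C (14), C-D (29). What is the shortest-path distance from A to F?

28

Some routes from A to F:
A→G→F: 6 + 22 = 28
A→C→F: 20 + 18 = 38
A→E→G→F: 10 + 13 + 22 = 45
A→G→C→F: 6 + 8 + 18 = 32
The minimum is 28.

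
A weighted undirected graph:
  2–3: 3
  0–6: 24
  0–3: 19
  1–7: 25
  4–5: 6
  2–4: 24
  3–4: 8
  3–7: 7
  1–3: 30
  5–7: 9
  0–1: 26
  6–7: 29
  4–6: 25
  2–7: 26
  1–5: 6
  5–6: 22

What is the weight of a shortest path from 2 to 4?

Comparing a few candidate routes:
2 - 4: 24
2 - 3 - 1 - 5 - 4: 3 + 30 + 6 + 6 = 45
2 - 3 - 7 - 5 - 4: 3 + 7 + 9 + 6 = 25
2 - 7 - 3 - 4: 26 + 7 + 8 = 41
2 - 7 - 5 - 4: 26 + 9 + 6 = 41
2 - 3 - 4: 3 + 8 = 11
Best route has total 11.

11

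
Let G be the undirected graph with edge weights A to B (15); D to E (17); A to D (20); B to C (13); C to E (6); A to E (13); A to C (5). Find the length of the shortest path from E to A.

11

Candidate routes:
E→C→B→A: 6 + 13 + 15 = 34
E→A: 13
E→C→A: 6 + 5 = 11
E→D→A: 17 + 20 = 37
The minimum is 11.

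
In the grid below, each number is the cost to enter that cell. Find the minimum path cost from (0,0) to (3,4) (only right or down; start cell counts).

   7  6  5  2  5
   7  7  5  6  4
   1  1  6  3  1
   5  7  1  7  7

33

Best path: (0,0)→(1,0)→(2,0)→(2,1)→(2,2)→(2,3)→(2,4)→(3,4)
Cost: 7 + 7 + 1 + 1 + 6 + 3 + 1 + 7 = 33
(Top row then right column would cost 37.)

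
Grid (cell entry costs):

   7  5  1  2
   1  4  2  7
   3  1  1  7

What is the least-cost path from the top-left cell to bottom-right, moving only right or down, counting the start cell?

20

Cheapest: [0,0] → [1,0] → [2,0] → [2,1] → [2,2] → [2,3]
  7 + 1 + 3 + 1 + 1 + 7 = 20
For comparison, the top-then-right route costs 29.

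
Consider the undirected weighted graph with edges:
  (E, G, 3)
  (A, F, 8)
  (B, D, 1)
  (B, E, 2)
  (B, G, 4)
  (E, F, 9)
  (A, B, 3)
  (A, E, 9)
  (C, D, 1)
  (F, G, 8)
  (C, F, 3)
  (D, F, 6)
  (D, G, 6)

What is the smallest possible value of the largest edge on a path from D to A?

3

Comparing a few candidate routes:
D→B→A: max(1, 3) = 3
D→B→G→F→A: max(1, 4, 8, 8) = 8
D→G→B→A: max(6, 4, 3) = 6
D→G→E→B→A: max(6, 3, 2, 3) = 6
D→B→E→G→F→A: max(1, 2, 3, 8, 8) = 8
Best route has worst link 3.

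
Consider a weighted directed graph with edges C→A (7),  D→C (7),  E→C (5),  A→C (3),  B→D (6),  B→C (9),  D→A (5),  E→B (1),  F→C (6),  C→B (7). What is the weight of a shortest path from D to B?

Routes from D to B:
D - A - C - B: 5 + 3 + 7 = 15
D - C - B: 7 + 7 = 14
The minimum is 14.

14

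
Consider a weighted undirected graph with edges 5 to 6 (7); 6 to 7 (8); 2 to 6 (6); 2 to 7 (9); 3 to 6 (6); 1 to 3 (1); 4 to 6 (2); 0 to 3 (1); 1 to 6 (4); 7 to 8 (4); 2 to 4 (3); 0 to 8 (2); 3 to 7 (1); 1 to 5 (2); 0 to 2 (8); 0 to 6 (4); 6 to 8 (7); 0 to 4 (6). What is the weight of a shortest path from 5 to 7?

Some routes from 5 to 7:
5→6→0→3→7: 7 + 4 + 1 + 1 = 13
5→1→6→3→7: 2 + 4 + 6 + 1 = 13
5→1→3→7: 2 + 1 + 1 = 4
5→1→3→0→8→7: 2 + 1 + 1 + 2 + 4 = 10
5→6→1→3→7: 7 + 4 + 1 + 1 = 13
5→1→6→0→3→7: 2 + 4 + 4 + 1 + 1 = 12
The minimum is 4.

4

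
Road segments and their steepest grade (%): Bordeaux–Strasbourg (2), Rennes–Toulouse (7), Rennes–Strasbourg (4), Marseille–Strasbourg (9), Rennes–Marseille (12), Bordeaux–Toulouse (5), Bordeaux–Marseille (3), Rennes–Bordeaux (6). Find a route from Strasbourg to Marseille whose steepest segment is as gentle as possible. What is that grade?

3

Some routes from Strasbourg to Marseille:
Strasbourg-Marseille: max(9) = 9
Strasbourg-Bordeaux-Marseille: max(2, 3) = 3
Strasbourg-Bordeaux-Toulouse-Rennes-Marseille: max(2, 5, 7, 12) = 12
Strasbourg-Rennes-Bordeaux-Marseille: max(4, 6, 3) = 6
Strasbourg-Rennes-Toulouse-Bordeaux-Marseille: max(4, 7, 5, 3) = 7
Best route has worst link 3%.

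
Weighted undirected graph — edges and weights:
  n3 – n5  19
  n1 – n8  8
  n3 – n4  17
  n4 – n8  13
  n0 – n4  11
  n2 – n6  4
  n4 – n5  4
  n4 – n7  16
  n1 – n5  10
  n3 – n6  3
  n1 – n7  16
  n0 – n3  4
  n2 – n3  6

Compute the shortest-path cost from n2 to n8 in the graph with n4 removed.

Candidate routes:
n2 → n6 → n3 → n5 → n1 → n8: 4 + 3 + 19 + 10 + 8 = 44
n2 → n3 → n5 → n1 → n8: 6 + 19 + 10 + 8 = 43
Shortest: 43.

43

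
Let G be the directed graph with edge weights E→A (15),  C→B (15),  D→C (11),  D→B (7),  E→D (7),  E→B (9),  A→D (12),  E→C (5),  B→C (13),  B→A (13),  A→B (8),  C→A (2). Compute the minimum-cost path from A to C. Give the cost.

Candidate routes:
A → D → B → C: 12 + 7 + 13 = 32
A → B → C: 8 + 13 = 21
A → D → C: 12 + 11 = 23
The minimum is 21.

21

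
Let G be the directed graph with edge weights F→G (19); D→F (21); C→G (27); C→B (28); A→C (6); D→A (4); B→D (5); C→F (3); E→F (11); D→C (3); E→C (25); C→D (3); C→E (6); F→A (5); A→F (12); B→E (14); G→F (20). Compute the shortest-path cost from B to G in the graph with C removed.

40

Routes from B to G avoiding C:
B - E - F - G: 14 + 11 + 19 = 44
B - D - F - G: 5 + 21 + 19 = 45
B - D - A - F - G: 5 + 4 + 12 + 19 = 40
Best route has total 40.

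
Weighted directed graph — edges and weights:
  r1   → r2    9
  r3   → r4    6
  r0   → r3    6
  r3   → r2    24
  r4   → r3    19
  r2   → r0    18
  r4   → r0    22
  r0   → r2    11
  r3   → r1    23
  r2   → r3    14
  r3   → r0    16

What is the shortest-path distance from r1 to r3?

Routes from r1 to r3:
r1→r2→r0→r3: 9 + 18 + 6 = 33
r1→r2→r3: 9 + 14 = 23
The minimum is 23.

23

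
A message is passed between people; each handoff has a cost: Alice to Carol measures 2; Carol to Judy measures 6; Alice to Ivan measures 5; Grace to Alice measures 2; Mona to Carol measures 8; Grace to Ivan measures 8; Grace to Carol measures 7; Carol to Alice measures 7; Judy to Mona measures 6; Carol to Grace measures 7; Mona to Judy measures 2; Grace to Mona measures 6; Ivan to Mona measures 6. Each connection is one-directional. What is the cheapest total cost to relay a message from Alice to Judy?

8

A few of the Alice→Judy routes:
Alice → Ivan → Mona → Judy: 5 + 6 + 2 = 13
Alice → Carol → Grace → Ivan → Mona → Judy: 2 + 7 + 8 + 6 + 2 = 25
Alice → Carol → Grace → Mona → Judy: 2 + 7 + 6 + 2 = 17
Alice → Carol → Judy: 2 + 6 = 8
Shortest: 8.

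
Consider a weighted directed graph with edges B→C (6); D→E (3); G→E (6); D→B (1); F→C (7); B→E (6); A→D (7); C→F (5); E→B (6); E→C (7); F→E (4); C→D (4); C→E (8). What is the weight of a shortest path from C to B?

Candidate routes:
C → F → E → B: 5 + 4 + 6 = 15
C → D → E → B: 4 + 3 + 6 = 13
C → E → B: 8 + 6 = 14
C → D → B: 4 + 1 = 5
The minimum is 5.

5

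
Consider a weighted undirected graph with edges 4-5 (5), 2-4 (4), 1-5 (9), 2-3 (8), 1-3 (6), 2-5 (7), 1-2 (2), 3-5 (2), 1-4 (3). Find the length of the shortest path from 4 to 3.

Comparing a few candidate routes:
4-5-3: 5 + 2 = 7
4-1-2-3: 3 + 2 + 8 = 13
4-1-3: 3 + 6 = 9
4-2-3: 4 + 8 = 12
4-2-1-3: 4 + 2 + 6 = 12
4-2-5-3: 4 + 7 + 2 = 13
Best route has total 7.

7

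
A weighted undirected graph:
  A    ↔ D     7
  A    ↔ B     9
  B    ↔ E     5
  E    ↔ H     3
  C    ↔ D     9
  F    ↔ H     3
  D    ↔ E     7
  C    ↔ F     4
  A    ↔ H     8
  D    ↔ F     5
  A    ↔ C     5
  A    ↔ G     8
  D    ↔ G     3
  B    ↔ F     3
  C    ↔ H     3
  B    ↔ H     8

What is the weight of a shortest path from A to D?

A few of the A→D routes:
A → D: 7
A → G → D: 8 + 3 = 11
A → C → F → D: 5 + 4 + 5 = 14
A → C → D: 5 + 9 = 14
Shortest: 7.

7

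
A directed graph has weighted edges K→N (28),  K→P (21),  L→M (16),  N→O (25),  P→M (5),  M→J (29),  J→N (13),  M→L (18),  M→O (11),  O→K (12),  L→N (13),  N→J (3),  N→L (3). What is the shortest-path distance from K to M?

Paths from K to M:
K -> N -> L -> M: 28 + 3 + 16 = 47
K -> P -> M: 21 + 5 = 26
Shortest: 26.

26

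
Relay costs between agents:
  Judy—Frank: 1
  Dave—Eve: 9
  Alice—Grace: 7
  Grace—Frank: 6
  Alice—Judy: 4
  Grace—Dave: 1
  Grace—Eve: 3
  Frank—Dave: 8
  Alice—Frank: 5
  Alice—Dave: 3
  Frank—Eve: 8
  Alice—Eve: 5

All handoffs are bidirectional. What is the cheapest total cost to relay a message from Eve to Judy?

A few of the Eve→Judy routes:
Eve→Grace→Frank→Judy: 3 + 6 + 1 = 10
Eve→Alice→Judy: 5 + 4 = 9
Eve→Frank→Judy: 8 + 1 = 9
The minimum is 9.

9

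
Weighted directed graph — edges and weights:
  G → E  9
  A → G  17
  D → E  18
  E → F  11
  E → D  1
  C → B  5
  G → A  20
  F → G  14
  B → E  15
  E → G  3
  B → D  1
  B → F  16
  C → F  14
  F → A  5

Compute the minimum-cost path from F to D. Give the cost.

Paths from F to D:
F - A - G - E - D: 5 + 17 + 9 + 1 = 32
F - G - E - D: 14 + 9 + 1 = 24
Best route has total 24.

24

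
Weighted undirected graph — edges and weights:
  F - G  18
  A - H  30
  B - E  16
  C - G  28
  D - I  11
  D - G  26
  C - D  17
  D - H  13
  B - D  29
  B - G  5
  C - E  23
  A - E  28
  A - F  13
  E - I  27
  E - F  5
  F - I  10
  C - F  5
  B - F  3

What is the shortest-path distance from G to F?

A few of the G→F routes:
G-F: 18
G-B-E-F: 5 + 16 + 5 = 26
G-B-F: 5 + 3 = 8
The minimum is 8.

8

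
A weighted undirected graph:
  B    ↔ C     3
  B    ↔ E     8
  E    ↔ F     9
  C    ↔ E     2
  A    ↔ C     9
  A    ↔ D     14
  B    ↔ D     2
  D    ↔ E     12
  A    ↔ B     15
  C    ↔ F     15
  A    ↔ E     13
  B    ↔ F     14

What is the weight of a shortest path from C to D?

Checking several routes:
C-E-D: 2 + 12 = 14
C-A-B-D: 9 + 15 + 2 = 26
C-E-B-D: 2 + 8 + 2 = 12
C-B-D: 3 + 2 = 5
C-A-D: 9 + 14 = 23
C-B-E-D: 3 + 8 + 12 = 23
Best route has total 5.

5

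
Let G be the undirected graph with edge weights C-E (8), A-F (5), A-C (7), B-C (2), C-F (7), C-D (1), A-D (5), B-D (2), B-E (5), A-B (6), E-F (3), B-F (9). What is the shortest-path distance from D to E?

Checking several routes:
D→C→F→E: 1 + 7 + 3 = 11
D→C→B→E: 1 + 2 + 5 = 8
D→B→E: 2 + 5 = 7
D→B→C→E: 2 + 2 + 8 = 12
D→C→E: 1 + 8 = 9
D→A→F→E: 5 + 5 + 3 = 13
Best route has total 7.

7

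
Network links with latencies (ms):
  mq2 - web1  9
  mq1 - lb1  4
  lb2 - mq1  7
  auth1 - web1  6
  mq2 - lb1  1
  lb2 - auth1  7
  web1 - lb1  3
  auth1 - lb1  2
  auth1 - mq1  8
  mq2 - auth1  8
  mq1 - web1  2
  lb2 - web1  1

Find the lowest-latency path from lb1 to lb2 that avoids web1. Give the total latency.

A few of the lb1→lb2 routes:
lb1 → auth1 → lb2: 2 + 7 = 9
lb1 → mq1 → lb2: 4 + 7 = 11
lb1 → auth1 → mq1 → lb2: 2 + 8 + 7 = 17
lb1 → mq2 → auth1 → lb2: 1 + 8 + 7 = 16
Shortest: 9 ms.

9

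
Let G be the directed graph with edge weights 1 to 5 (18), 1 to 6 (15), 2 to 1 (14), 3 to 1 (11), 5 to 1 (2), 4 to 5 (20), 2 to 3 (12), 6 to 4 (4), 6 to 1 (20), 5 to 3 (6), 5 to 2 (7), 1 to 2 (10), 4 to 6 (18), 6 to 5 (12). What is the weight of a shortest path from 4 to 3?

26

Some routes from 4 to 3:
4 → 6 → 5 → 3: 18 + 12 + 6 = 36
4 → 5 → 3: 20 + 6 = 26
4 → 5 → 2 → 3: 20 + 7 + 12 = 39
The minimum is 26.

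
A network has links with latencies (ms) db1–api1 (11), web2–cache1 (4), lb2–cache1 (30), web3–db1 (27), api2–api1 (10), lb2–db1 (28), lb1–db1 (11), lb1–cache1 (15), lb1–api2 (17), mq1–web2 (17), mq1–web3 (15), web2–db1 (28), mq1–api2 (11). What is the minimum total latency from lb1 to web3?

38

A few of the lb1→web3 routes:
lb1 → db1 → api1 → api2 → mq1 → web3: 11 + 11 + 10 + 11 + 15 = 58
lb1 → api2 → api1 → db1 → web3: 17 + 10 + 11 + 27 = 65
lb1 → api2 → mq1 → web3: 17 + 11 + 15 = 43
lb1 → db1 → web3: 11 + 27 = 38
lb1 → cache1 → web2 → mq1 → web3: 15 + 4 + 17 + 15 = 51
Best route has total 38 ms.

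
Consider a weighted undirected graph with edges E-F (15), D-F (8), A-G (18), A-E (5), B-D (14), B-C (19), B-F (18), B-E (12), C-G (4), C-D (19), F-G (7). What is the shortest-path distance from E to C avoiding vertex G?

31

Checking several routes:
E -> F -> B -> C: 15 + 18 + 19 = 52
E -> F -> D -> B -> C: 15 + 8 + 14 + 19 = 56
E -> F -> D -> C: 15 + 8 + 19 = 42
E -> B -> F -> D -> C: 12 + 18 + 8 + 19 = 57
E -> B -> D -> C: 12 + 14 + 19 = 45
E -> B -> C: 12 + 19 = 31
The minimum is 31.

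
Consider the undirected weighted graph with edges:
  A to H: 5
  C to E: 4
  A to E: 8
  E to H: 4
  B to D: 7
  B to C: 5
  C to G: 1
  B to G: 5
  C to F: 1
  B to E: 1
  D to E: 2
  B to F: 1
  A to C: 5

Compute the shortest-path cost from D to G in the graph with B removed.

Paths from D to G avoiding B:
D → E → A → C → G: 2 + 8 + 5 + 1 = 16
D → E → H → A → C → G: 2 + 4 + 5 + 5 + 1 = 17
D → E → C → G: 2 + 4 + 1 = 7
Shortest: 7.

7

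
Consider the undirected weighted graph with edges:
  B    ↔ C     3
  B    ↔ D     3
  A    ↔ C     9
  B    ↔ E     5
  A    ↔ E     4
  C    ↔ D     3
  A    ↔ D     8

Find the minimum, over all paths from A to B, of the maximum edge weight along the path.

5

Candidate routes:
A → C → D → B: max(9, 3, 3) = 9
A → D → B: max(8, 3) = 8
A → C → B: max(9, 3) = 9
A → D → C → B: max(8, 3, 3) = 8
A → E → B: max(4, 5) = 5
Smallest bottleneck: 5.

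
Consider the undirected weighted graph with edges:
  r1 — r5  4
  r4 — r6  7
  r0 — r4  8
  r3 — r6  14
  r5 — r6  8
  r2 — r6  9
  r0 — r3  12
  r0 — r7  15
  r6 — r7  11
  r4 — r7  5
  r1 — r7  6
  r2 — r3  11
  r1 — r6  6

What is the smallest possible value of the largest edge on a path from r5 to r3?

11

A few of the r5→r3 routes:
r5 → r6 → r7 → r4 → r0 → r3: max(8, 11, 5, 8, 12) = 12
r5 → r1 → r6 → r2 → r3: max(4, 6, 9, 11) = 11
r5 → r6 → r2 → r3: max(8, 9, 11) = 11
r5 → r1 → r7 → r4 → r6 → r2 → r3: max(4, 6, 5, 7, 9, 11) = 11
r5 → r1 → r7 → r6 → r2 → r3: max(4, 6, 11, 9, 11) = 11
Best route has worst link 11.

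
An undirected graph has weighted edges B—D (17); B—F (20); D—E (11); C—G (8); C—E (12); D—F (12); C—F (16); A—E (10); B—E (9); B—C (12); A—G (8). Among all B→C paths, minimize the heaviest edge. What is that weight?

10

Checking several routes:
B → D → E → C: max(17, 11, 12) = 17
B → C: max(12) = 12
B → E → C: max(9, 12) = 12
B → E → D → F → C: max(9, 11, 12, 16) = 16
B → E → A → G → C: max(9, 10, 8, 8) = 10
Smallest bottleneck: 10.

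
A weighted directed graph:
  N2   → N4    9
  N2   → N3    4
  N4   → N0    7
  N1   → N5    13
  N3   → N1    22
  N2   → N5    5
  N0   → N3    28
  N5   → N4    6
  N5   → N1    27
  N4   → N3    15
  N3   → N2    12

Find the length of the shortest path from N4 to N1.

Paths from N4 to N1:
N4-N3-N2-N5-N1: 15 + 12 + 5 + 27 = 59
N4-N0-N3-N2-N5-N1: 7 + 28 + 12 + 5 + 27 = 79
N4-N0-N3-N1: 7 + 28 + 22 = 57
N4-N3-N1: 15 + 22 = 37
Shortest: 37.

37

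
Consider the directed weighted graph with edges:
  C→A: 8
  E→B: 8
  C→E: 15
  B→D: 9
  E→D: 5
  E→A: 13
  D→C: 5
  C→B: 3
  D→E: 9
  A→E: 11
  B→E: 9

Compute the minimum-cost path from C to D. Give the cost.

Checking several routes:
C - B - D: 3 + 9 = 12
C - E - D: 15 + 5 = 20
C - B - E - D: 3 + 9 + 5 = 17
Shortest: 12.

12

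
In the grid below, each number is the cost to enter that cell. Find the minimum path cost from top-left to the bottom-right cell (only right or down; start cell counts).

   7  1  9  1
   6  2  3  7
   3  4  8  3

Best path: r0c0 r0c1 r1c1 r1c2 r1c3 r2c3
Cost: 7 + 1 + 2 + 3 + 7 + 3 = 23

23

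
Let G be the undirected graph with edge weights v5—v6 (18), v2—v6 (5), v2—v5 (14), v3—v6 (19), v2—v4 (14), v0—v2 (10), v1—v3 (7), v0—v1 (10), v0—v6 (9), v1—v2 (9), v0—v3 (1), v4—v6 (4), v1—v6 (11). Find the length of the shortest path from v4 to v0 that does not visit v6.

24

Candidate routes:
v4→v2→v0: 14 + 10 = 24
v4→v2→v1→v3→v0: 14 + 9 + 7 + 1 = 31
v4→v2→v1→v0: 14 + 9 + 10 = 33
Shortest: 24.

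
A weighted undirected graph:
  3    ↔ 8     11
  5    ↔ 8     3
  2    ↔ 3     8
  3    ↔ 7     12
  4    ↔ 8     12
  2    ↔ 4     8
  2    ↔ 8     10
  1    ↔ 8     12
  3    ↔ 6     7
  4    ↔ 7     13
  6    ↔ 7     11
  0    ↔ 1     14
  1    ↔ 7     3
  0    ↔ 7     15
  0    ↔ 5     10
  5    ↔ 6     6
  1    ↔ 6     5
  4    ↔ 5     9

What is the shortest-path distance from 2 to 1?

20

A few of the 2→1 routes:
2→8→1: 10 + 12 = 22
2→4→5→6→1: 8 + 9 + 6 + 5 = 28
2→4→7→1: 8 + 13 + 3 = 24
2→3→6→1: 8 + 7 + 5 = 20
2→8→5→6→1: 10 + 3 + 6 + 5 = 24
2→3→7→1: 8 + 12 + 3 = 23
The minimum is 20.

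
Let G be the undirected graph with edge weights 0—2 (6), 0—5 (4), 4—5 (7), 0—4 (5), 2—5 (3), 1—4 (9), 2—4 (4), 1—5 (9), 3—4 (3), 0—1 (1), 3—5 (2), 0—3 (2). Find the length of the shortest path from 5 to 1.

A few of the 5→1 routes:
5→3→4→0→1: 2 + 3 + 5 + 1 = 11
5→1: 9
5→2→0→1: 3 + 6 + 1 = 10
5→3→0→1: 2 + 2 + 1 = 5
5→0→1: 4 + 1 = 5
Best route has total 5.

5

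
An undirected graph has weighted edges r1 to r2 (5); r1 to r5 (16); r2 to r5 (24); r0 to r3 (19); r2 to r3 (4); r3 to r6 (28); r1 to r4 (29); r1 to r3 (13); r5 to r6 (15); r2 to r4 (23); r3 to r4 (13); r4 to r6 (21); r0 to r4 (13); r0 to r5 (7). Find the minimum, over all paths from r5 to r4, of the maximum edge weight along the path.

13

A few of the r5→r4 routes:
r5-r1-r2-r3-r4: max(16, 5, 4, 13) = 16
r5-r1-r2-r3-r0-r4: max(16, 5, 4, 19, 13) = 19
r5-r0-r3-r4: max(7, 19, 13) = 19
r5-r1-r3-r4: max(16, 13, 13) = 16
r5-r0-r4: max(7, 13) = 13
r5-r1-r3-r0-r4: max(16, 13, 19, 13) = 19
The minimum achievable maximum is 13.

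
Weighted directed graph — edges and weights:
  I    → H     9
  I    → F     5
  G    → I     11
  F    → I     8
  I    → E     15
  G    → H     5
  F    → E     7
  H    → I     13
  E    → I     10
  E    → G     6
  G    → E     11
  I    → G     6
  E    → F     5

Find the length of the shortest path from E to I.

Candidate routes:
E-G-H-I: 6 + 5 + 13 = 24
E-I: 10
E-F-I: 5 + 8 = 13
E-G-I: 6 + 11 = 17
Shortest: 10.

10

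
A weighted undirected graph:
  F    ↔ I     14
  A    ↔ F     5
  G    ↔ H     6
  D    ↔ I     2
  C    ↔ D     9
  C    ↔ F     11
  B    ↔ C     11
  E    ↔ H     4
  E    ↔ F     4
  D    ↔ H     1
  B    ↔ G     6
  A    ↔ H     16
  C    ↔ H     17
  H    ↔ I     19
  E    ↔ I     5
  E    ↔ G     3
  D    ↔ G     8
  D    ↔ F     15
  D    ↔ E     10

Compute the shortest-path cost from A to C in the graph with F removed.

26

Checking several routes:
A -> H -> C: 16 + 17 = 33
A -> H -> D -> C: 16 + 1 + 9 = 26
A -> H -> E -> I -> D -> C: 16 + 4 + 5 + 2 + 9 = 36
Best route has total 26.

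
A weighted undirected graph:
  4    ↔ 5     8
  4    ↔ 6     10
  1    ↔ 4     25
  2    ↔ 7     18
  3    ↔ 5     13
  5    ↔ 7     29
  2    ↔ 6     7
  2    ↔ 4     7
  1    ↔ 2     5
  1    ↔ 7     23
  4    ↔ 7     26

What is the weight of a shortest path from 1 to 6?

Some routes from 1 to 6:
1 → 4 → 6: 25 + 10 = 35
1 → 2 → 4 → 6: 5 + 7 + 10 = 22
1 → 7 → 2 → 4 → 6: 23 + 18 + 7 + 10 = 58
1 → 7 → 2 → 6: 23 + 18 + 7 = 48
1 → 2 → 6: 5 + 7 = 12
1 → 4 → 2 → 6: 25 + 7 + 7 = 39
Best route has total 12.

12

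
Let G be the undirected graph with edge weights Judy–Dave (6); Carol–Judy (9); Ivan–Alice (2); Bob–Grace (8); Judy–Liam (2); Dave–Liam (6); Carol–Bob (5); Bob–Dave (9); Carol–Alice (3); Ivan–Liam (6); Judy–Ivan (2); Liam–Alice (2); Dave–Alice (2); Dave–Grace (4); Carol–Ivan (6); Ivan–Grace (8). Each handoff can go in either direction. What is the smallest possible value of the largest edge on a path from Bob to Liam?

Checking several routes:
Bob-Carol-Ivan-Alice-Dave-Judy-Liam: max(5, 6, 2, 2, 6, 2) = 6
Bob-Carol-Alice-Ivan-Judy-Liam: max(5, 3, 2, 2, 2) = 5
Bob-Carol-Ivan-Alice-Dave-Liam: max(5, 6, 2, 2, 6) = 6
Bob-Carol-Alice-Liam: max(5, 3, 2) = 5
The minimum achievable maximum is 5.

5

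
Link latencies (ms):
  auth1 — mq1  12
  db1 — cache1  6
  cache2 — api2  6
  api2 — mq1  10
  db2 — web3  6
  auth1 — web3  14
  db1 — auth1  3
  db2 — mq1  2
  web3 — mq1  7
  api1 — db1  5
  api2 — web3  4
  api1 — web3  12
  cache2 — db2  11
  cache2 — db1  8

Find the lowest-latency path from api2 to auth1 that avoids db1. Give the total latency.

A few of the api2→auth1 routes:
api2-mq1-auth1: 10 + 12 = 22
api2-web3-mq1-auth1: 4 + 7 + 12 = 23
api2-web3-auth1: 4 + 14 = 18
The minimum is 18 ms.

18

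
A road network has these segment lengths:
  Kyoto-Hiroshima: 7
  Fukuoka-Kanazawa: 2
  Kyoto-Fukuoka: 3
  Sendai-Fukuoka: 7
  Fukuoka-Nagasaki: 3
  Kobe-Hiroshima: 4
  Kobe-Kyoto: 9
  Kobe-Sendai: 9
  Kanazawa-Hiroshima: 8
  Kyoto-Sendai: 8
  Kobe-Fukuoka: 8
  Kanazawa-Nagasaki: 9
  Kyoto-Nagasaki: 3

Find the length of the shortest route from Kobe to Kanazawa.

Comparing a few candidate routes:
Kobe→Fukuoka→Kanazawa: 8 + 2 = 10
Kobe→Hiroshima→Kanazawa: 4 + 8 = 12
Kobe→Hiroshima→Kyoto→Fukuoka→Kanazawa: 4 + 7 + 3 + 2 = 16
Kobe→Kyoto→Nagasaki→Fukuoka→Kanazawa: 9 + 3 + 3 + 2 = 17
Kobe→Kyoto→Fukuoka→Kanazawa: 9 + 3 + 2 = 14
Shortest: 10.

10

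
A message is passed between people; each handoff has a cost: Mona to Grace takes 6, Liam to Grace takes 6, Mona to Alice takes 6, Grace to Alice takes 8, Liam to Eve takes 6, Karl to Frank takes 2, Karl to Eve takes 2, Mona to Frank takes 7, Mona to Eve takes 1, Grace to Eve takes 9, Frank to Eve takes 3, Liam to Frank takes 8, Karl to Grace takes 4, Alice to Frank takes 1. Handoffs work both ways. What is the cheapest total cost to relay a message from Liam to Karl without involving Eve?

Some routes from Liam to Karl avoiding Eve:
Liam - Grace - Mona - Alice - Frank - Karl: 6 + 6 + 6 + 1 + 2 = 21
Liam - Grace - Mona - Frank - Karl: 6 + 6 + 7 + 2 = 21
Liam - Frank - Karl: 8 + 2 = 10
Liam - Frank - Alice - Grace - Karl: 8 + 1 + 8 + 4 = 21
Liam - Grace - Alice - Frank - Karl: 6 + 8 + 1 + 2 = 17
Liam - Grace - Karl: 6 + 4 = 10
The minimum is 10.

10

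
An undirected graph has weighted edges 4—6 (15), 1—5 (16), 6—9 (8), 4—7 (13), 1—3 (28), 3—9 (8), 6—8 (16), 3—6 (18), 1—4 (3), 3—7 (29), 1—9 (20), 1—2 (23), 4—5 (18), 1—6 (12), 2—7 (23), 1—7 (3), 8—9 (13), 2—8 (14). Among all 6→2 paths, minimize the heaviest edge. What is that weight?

Some routes from 6 to 2:
6→3→9→8→2: max(18, 8, 13, 14) = 18
6→8→2: max(16, 14) = 16
6→9→8→2: max(8, 13, 14) = 14
6→4→7→1→9→8→2: max(15, 13, 3, 20, 13, 14) = 20
6→4→1→9→8→2: max(15, 3, 20, 13, 14) = 20
Smallest bottleneck: 14.

14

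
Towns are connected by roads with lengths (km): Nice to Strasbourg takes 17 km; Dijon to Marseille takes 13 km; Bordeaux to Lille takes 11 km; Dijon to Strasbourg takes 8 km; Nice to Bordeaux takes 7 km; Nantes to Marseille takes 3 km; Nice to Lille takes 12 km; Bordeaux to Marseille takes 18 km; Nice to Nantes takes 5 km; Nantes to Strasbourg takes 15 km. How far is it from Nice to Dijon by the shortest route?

Some routes from Nice to Dijon:
Nice → Nantes → Strasbourg → Dijon: 5 + 15 + 8 = 28
Nice → Bordeaux → Marseille → Nantes → Strasbourg → Dijon: 7 + 18 + 3 + 15 + 8 = 51
Nice → Bordeaux → Marseille → Dijon: 7 + 18 + 13 = 38
Nice → Nantes → Marseille → Dijon: 5 + 3 + 13 = 21
Nice → Strasbourg → Dijon: 17 + 8 = 25
Nice → Strasbourg → Nantes → Marseille → Dijon: 17 + 15 + 3 + 13 = 48
The minimum is 21 km.

21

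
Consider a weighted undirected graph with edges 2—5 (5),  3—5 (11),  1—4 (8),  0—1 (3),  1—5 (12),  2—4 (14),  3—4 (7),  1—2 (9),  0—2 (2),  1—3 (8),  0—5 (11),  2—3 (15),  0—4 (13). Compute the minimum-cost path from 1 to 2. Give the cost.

A few of the 1→2 routes:
1 - 2: 9
1 - 0 - 2: 3 + 2 = 5
1 - 5 - 2: 12 + 5 = 17
Best route has total 5.

5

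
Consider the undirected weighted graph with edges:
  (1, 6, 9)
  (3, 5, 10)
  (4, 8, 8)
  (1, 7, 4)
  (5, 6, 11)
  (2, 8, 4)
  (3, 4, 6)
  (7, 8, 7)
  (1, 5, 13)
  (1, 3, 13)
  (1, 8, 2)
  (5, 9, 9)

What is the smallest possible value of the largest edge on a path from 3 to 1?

8

Routes from 3 to 1:
3 - 4 - 8 - 1: max(6, 8, 2) = 8
3 - 5 - 1: max(10, 13) = 13
3 - 4 - 8 - 7 - 1: max(6, 8, 7, 4) = 8
3 - 1: max(13) = 13
3 - 5 - 6 - 1: max(10, 11, 9) = 11
Smallest bottleneck: 8.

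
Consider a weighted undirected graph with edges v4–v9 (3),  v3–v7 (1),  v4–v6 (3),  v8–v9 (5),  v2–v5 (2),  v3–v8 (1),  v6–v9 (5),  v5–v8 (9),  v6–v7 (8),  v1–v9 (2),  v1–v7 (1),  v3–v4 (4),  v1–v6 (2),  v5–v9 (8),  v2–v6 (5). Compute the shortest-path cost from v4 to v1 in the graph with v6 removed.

5

Candidate routes:
v4 - v9 - v1: 3 + 2 = 5
v4 - v3 - v8 - v5 - v9 - v1: 4 + 1 + 9 + 8 + 2 = 24
v4 - v3 - v7 - v1: 4 + 1 + 1 = 6
v4 - v9 - v5 - v8 - v3 - v7 - v1: 3 + 8 + 9 + 1 + 1 + 1 = 23
v4 - v9 - v8 - v3 - v7 - v1: 3 + 5 + 1 + 1 + 1 = 11
v4 - v3 - v8 - v9 - v1: 4 + 1 + 5 + 2 = 12
Shortest: 5.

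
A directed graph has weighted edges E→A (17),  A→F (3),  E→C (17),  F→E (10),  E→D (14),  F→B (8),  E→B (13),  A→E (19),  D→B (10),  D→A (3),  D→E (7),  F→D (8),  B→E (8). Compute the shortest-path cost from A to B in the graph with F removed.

32

Candidate routes:
A-E-D-B: 19 + 14 + 10 = 43
A-E-B: 19 + 13 = 32
The minimum is 32.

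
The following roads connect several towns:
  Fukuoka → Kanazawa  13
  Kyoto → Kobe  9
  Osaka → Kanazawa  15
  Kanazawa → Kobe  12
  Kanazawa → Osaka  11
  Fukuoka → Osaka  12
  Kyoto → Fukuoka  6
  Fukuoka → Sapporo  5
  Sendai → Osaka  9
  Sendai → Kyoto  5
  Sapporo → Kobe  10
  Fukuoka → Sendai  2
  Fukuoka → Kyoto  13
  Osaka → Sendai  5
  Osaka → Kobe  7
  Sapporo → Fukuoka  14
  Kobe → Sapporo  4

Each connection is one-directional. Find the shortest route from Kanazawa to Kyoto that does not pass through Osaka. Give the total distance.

37

Candidate routes:
Kanazawa -> Kobe -> Sapporo -> Fukuoka -> Sendai -> Kyoto: 12 + 4 + 14 + 2 + 5 = 37
Kanazawa -> Kobe -> Sapporo -> Fukuoka -> Kyoto: 12 + 4 + 14 + 13 = 43
Shortest: 37.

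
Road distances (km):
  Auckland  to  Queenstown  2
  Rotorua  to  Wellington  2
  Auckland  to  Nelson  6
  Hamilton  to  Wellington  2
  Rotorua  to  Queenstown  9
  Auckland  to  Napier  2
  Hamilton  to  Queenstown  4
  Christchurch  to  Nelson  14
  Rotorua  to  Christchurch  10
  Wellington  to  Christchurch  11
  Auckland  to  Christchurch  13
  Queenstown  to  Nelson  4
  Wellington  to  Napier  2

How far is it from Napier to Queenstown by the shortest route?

4

Some routes from Napier to Queenstown:
Napier-Auckland-Queenstown: 2 + 2 = 4
Napier-Auckland-Nelson-Queenstown: 2 + 6 + 4 = 12
Napier-Wellington-Hamilton-Queenstown: 2 + 2 + 4 = 8
The minimum is 4 km.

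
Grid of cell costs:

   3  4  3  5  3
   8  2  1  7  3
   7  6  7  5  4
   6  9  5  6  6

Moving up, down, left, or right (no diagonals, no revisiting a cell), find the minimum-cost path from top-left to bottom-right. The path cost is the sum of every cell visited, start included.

Cheapest: [0,0] [0,1] [1,1] [1,2] [1,3] [1,4] [2,4] [3,4]
  3 + 4 + 2 + 1 + 7 + 3 + 4 + 6 = 30

30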